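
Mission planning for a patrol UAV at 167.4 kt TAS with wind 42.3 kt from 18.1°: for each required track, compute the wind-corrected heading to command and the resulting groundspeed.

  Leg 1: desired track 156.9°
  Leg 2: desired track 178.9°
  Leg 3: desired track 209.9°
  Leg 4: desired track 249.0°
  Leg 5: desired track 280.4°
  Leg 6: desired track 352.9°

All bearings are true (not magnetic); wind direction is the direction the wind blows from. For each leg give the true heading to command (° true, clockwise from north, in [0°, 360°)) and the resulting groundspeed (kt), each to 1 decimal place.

Leg 1: heading=147.3°, groundspeed=196.9 kt
Leg 2: heading=174.1°, groundspeed=206.8 kt
Leg 3: heading=212.9°, groundspeed=208.6 kt
Leg 4: heading=260.3°, groundspeed=190.8 kt
Leg 5: heading=294.9°, groundspeed=167.7 kt
Leg 6: heading=359.1°, groundspeed=128.2 kt

Leg 1: desired track 156.9°; wind correction -9.6° → command heading 147.3°, groundspeed 196.9 kt
Leg 2: desired track 178.9°; wind correction -4.8° → command heading 174.1°, groundspeed 206.8 kt
Leg 3: desired track 209.9°; wind correction +3.0° → command heading 212.9°, groundspeed 208.6 kt
Leg 4: desired track 249.0°; wind correction +11.3° → command heading 260.3°, groundspeed 190.8 kt
Leg 5: desired track 280.4°; wind correction +14.5° → command heading 294.9°, groundspeed 167.7 kt
Leg 6: desired track 352.9°; wind correction +6.2° → command heading 359.1°, groundspeed 128.2 kt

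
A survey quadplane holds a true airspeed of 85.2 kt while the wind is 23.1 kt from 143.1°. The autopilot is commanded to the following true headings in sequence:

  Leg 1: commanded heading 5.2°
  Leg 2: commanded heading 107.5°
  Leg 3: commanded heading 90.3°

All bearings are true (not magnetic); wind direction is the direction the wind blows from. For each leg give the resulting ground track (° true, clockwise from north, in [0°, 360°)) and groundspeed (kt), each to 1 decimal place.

Leg 1: track=356.6°, groundspeed=103.5 kt
Leg 2: track=96.1°, groundspeed=67.8 kt
Leg 3: track=75.8°, groundspeed=73.6 kt

Leg 1: heading 5.2°; drift -8.6° → track 356.6°, groundspeed 103.5 kt
Leg 2: heading 107.5°; drift -11.4° → track 96.1°, groundspeed 67.8 kt
Leg 3: heading 90.3°; drift -14.5° → track 75.8°, groundspeed 73.6 kt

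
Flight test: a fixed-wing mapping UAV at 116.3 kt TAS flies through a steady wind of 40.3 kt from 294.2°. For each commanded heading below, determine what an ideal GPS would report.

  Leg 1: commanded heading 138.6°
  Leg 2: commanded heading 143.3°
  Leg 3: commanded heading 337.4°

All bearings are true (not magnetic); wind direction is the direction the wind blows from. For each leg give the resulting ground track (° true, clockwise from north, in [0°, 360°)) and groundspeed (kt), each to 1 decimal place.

Leg 1: heading 138.6°; drift -6.2° → track 132.4°, groundspeed 153.9 kt
Leg 2: heading 143.3°; drift -7.4° → track 135.9°, groundspeed 152.8 kt
Leg 3: heading 337.4°; drift +17.6° → track 355.0°, groundspeed 91.2 kt

Leg 1: track=132.4°, groundspeed=153.9 kt
Leg 2: track=135.9°, groundspeed=152.8 kt
Leg 3: track=355.0°, groundspeed=91.2 kt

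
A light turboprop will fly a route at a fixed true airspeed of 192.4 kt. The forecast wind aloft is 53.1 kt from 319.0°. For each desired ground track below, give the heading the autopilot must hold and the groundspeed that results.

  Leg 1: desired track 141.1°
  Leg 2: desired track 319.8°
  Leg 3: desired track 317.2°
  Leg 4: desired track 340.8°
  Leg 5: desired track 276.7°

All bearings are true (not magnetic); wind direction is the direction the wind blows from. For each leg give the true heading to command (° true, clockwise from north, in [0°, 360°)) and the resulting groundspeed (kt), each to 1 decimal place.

Leg 1: heading=141.7°, groundspeed=245.5 kt
Leg 2: heading=319.6°, groundspeed=139.3 kt
Leg 3: heading=317.7°, groundspeed=139.3 kt
Leg 4: heading=334.9°, groundspeed=142.1 kt
Leg 5: heading=287.4°, groundspeed=149.8 kt

Leg 1: desired track 141.1°; wind correction +0.6° → command heading 141.7°, groundspeed 245.5 kt
Leg 2: desired track 319.8°; wind correction -0.2° → command heading 319.6°, groundspeed 139.3 kt
Leg 3: desired track 317.2°; wind correction +0.5° → command heading 317.7°, groundspeed 139.3 kt
Leg 4: desired track 340.8°; wind correction -5.9° → command heading 334.9°, groundspeed 142.1 kt
Leg 5: desired track 276.7°; wind correction +10.7° → command heading 287.4°, groundspeed 149.8 kt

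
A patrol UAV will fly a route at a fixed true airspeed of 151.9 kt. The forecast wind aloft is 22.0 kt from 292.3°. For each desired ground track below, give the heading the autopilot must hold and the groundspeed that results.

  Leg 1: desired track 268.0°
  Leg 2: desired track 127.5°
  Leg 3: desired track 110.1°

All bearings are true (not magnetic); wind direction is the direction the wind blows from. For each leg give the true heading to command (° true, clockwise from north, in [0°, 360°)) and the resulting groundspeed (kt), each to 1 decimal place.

Leg 1: desired track 268.0°; wind correction +3.4° → command heading 271.4°, groundspeed 131.6 kt
Leg 2: desired track 127.5°; wind correction +2.2° → command heading 129.7°, groundspeed 173.0 kt
Leg 3: desired track 110.1°; wind correction -0.3° → command heading 109.8°, groundspeed 173.9 kt

Leg 1: heading=271.4°, groundspeed=131.6 kt
Leg 2: heading=129.7°, groundspeed=173.0 kt
Leg 3: heading=109.8°, groundspeed=173.9 kt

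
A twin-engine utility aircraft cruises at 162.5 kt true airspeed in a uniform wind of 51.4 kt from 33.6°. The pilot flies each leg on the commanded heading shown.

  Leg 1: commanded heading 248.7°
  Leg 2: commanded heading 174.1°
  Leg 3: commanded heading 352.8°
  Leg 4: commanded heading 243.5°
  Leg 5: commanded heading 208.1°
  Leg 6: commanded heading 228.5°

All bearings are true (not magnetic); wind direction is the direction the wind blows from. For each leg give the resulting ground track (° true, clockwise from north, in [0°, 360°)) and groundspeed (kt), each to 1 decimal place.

Leg 1: track=240.5°, groundspeed=206.7 kt
Leg 2: track=183.3°, groundspeed=204.8 kt
Leg 3: track=337.6°, groundspeed=128.1 kt
Leg 4: track=236.4°, groundspeed=208.6 kt
Leg 5: track=209.4°, groundspeed=213.7 kt
Leg 6: track=224.9°, groundspeed=212.6 kt

Leg 1: heading 248.7°; drift -8.2° → track 240.5°, groundspeed 206.7 kt
Leg 2: heading 174.1°; drift +9.2° → track 183.3°, groundspeed 204.8 kt
Leg 3: heading 352.8°; drift -15.2° → track 337.6°, groundspeed 128.1 kt
Leg 4: heading 243.5°; drift -7.1° → track 236.4°, groundspeed 208.6 kt
Leg 5: heading 208.1°; drift +1.3° → track 209.4°, groundspeed 213.7 kt
Leg 6: heading 228.5°; drift -3.6° → track 224.9°, groundspeed 212.6 kt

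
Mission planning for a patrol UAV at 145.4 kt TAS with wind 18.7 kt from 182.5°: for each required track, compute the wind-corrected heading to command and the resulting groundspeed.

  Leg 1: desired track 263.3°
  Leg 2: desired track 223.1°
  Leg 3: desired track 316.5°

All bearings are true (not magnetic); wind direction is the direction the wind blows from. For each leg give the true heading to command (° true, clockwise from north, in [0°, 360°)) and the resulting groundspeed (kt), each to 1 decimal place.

Leg 1: heading=256.0°, groundspeed=141.2 kt
Leg 2: heading=218.3°, groundspeed=130.7 kt
Leg 3: heading=311.2°, groundspeed=157.8 kt

Leg 1: desired track 263.3°; wind correction -7.3° → command heading 256.0°, groundspeed 141.2 kt
Leg 2: desired track 223.1°; wind correction -4.8° → command heading 218.3°, groundspeed 130.7 kt
Leg 3: desired track 316.5°; wind correction -5.3° → command heading 311.2°, groundspeed 157.8 kt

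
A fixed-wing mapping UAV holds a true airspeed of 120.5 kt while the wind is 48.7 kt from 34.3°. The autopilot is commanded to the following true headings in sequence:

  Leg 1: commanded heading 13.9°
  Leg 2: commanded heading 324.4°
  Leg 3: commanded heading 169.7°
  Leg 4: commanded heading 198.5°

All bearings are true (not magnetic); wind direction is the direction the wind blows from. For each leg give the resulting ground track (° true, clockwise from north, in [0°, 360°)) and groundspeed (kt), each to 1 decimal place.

Leg 1: heading 13.9°; drift -12.8° → track 1.1°, groundspeed 76.8 kt
Leg 2: heading 324.4°; drift -23.8° → track 300.6°, groundspeed 113.4 kt
Leg 3: heading 169.7°; drift +12.4° → track 182.1°, groundspeed 158.9 kt
Leg 4: heading 198.5°; drift +4.5° → track 203.0°, groundspeed 167.9 kt

Leg 1: track=1.1°, groundspeed=76.8 kt
Leg 2: track=300.6°, groundspeed=113.4 kt
Leg 3: track=182.1°, groundspeed=158.9 kt
Leg 4: track=203.0°, groundspeed=167.9 kt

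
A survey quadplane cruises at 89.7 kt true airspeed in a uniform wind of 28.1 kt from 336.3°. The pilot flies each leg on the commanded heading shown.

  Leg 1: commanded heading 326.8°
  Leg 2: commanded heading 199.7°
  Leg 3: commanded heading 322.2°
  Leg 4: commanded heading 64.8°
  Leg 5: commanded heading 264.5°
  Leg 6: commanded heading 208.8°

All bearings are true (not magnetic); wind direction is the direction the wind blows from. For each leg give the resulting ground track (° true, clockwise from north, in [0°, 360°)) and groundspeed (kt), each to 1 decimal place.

Leg 1: track=322.5°, groundspeed=62.2 kt
Leg 2: track=189.8°, groundspeed=111.8 kt
Leg 3: track=315.9°, groundspeed=62.8 kt
Leg 4: track=82.3°, groundspeed=93.3 kt
Leg 5: track=246.2°, groundspeed=85.2 kt
Leg 6: track=197.0°, groundspeed=109.1 kt

Leg 1: heading 326.8°; drift -4.3° → track 322.5°, groundspeed 62.2 kt
Leg 2: heading 199.7°; drift -9.9° → track 189.8°, groundspeed 111.8 kt
Leg 3: heading 322.2°; drift -6.3° → track 315.9°, groundspeed 62.8 kt
Leg 4: heading 64.8°; drift +17.5° → track 82.3°, groundspeed 93.3 kt
Leg 5: heading 264.5°; drift -18.3° → track 246.2°, groundspeed 85.2 kt
Leg 6: heading 208.8°; drift -11.8° → track 197.0°, groundspeed 109.1 kt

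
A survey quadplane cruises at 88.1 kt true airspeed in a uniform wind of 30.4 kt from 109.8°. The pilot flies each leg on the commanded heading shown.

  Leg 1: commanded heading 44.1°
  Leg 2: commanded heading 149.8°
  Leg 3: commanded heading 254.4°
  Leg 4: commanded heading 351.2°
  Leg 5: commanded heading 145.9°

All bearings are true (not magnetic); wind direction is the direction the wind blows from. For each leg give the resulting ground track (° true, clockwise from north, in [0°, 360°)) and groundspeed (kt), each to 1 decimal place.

Leg 1: track=24.0°, groundspeed=80.5 kt
Leg 2: track=166.6°, groundspeed=67.7 kt
Leg 3: track=263.3°, groundspeed=114.2 kt
Leg 4: track=336.6°, groundspeed=106.1 kt
Leg 5: track=161.6°, groundspeed=66.0 kt

Leg 1: heading 44.1°; drift -20.1° → track 24.0°, groundspeed 80.5 kt
Leg 2: heading 149.8°; drift +16.8° → track 166.6°, groundspeed 67.7 kt
Leg 3: heading 254.4°; drift +8.9° → track 263.3°, groundspeed 114.2 kt
Leg 4: heading 351.2°; drift -14.6° → track 336.6°, groundspeed 106.1 kt
Leg 5: heading 145.9°; drift +15.7° → track 161.6°, groundspeed 66.0 kt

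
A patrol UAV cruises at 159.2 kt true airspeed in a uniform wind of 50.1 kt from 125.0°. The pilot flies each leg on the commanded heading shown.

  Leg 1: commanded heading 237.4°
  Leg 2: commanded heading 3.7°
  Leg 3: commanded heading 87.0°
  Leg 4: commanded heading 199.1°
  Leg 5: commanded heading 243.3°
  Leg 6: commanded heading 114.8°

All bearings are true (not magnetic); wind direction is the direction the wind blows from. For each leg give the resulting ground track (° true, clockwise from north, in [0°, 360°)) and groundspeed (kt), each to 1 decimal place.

Leg 1: heading 237.4°; drift +14.6° → track 252.0°, groundspeed 184.2 kt
Leg 2: heading 3.7°; drift -13.0° → track 350.7°, groundspeed 190.1 kt
Leg 3: heading 87.0°; drift -14.4° → track 72.6°, groundspeed 123.6 kt
Leg 4: heading 199.1°; drift +18.3° → track 217.4°, groundspeed 153.2 kt
Leg 5: heading 243.3°; drift +13.6° → track 256.9°, groundspeed 188.2 kt
Leg 6: heading 114.8°; drift -4.6° → track 110.2°, groundspeed 110.2 kt

Leg 1: track=252.0°, groundspeed=184.2 kt
Leg 2: track=350.7°, groundspeed=190.1 kt
Leg 3: track=72.6°, groundspeed=123.6 kt
Leg 4: track=217.4°, groundspeed=153.2 kt
Leg 5: track=256.9°, groundspeed=188.2 kt
Leg 6: track=110.2°, groundspeed=110.2 kt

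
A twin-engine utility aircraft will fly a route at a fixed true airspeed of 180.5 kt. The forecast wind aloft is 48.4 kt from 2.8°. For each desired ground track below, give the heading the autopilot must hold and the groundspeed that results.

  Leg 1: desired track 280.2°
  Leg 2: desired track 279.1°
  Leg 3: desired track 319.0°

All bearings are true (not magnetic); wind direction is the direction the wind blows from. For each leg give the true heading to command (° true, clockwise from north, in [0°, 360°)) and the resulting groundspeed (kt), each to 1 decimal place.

Leg 1: heading=295.6°, groundspeed=167.8 kt
Leg 2: heading=294.6°, groundspeed=168.7 kt
Leg 3: heading=329.7°, groundspeed=142.4 kt

Leg 1: desired track 280.2°; wind correction +15.4° → command heading 295.6°, groundspeed 167.8 kt
Leg 2: desired track 279.1°; wind correction +15.5° → command heading 294.6°, groundspeed 168.7 kt
Leg 3: desired track 319.0°; wind correction +10.7° → command heading 329.7°, groundspeed 142.4 kt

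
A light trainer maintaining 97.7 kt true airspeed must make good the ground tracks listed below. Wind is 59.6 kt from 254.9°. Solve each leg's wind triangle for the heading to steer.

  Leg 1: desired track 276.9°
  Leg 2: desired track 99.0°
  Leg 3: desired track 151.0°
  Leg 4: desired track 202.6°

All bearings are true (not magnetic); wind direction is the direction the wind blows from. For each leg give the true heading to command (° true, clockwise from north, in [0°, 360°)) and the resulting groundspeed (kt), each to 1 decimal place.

Leg 1: desired track 276.9°; wind correction -13.2° → command heading 263.7°, groundspeed 39.9 kt
Leg 2: desired track 99.0°; wind correction +14.4° → command heading 113.4°, groundspeed 149.0 kt
Leg 3: desired track 151.0°; wind correction +36.3° → command heading 187.3°, groundspeed 93.0 kt
Leg 4: desired track 202.6°; wind correction +28.9° → command heading 231.5°, groundspeed 49.1 kt

Leg 1: heading=263.7°, groundspeed=39.9 kt
Leg 2: heading=113.4°, groundspeed=149.0 kt
Leg 3: heading=187.3°, groundspeed=93.0 kt
Leg 4: heading=231.5°, groundspeed=49.1 kt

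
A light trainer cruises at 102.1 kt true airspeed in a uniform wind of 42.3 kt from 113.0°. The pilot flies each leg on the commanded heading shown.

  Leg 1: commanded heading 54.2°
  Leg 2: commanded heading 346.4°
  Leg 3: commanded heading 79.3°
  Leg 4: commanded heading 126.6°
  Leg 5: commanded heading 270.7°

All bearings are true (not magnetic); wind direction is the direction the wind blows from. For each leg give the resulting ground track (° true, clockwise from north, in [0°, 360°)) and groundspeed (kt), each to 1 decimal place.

Leg 1: track=29.9°, groundspeed=88.0 kt
Leg 2: track=331.5°, groundspeed=131.8 kt
Leg 3: track=60.0°, groundspeed=70.9 kt
Leg 4: track=135.9°, groundspeed=61.8 kt
Leg 5: track=277.2°, groundspeed=142.1 kt

Leg 1: heading 54.2°; drift -24.3° → track 29.9°, groundspeed 88.0 kt
Leg 2: heading 346.4°; drift -14.9° → track 331.5°, groundspeed 131.8 kt
Leg 3: heading 79.3°; drift -19.3° → track 60.0°, groundspeed 70.9 kt
Leg 4: heading 126.6°; drift +9.3° → track 135.9°, groundspeed 61.8 kt
Leg 5: heading 270.7°; drift +6.5° → track 277.2°, groundspeed 142.1 kt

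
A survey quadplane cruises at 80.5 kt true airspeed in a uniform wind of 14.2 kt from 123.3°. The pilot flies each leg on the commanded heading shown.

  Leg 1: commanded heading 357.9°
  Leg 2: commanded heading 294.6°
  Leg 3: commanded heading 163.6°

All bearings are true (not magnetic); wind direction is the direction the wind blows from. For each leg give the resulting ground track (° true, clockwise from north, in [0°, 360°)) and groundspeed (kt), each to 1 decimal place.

Leg 1: track=350.5°, groundspeed=89.5 kt
Leg 2: track=295.9°, groundspeed=94.6 kt
Leg 3: track=171.1°, groundspeed=70.3 kt

Leg 1: heading 357.9°; drift -7.4° → track 350.5°, groundspeed 89.5 kt
Leg 2: heading 294.6°; drift +1.3° → track 295.9°, groundspeed 94.6 kt
Leg 3: heading 163.6°; drift +7.5° → track 171.1°, groundspeed 70.3 kt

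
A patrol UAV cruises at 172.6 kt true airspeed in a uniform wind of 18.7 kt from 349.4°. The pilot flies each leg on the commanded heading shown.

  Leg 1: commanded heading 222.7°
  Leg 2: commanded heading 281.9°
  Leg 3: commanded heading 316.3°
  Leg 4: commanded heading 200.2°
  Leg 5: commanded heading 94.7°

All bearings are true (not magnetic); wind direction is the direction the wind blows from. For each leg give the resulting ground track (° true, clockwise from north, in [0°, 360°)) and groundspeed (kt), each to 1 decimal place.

Leg 1: track=218.0°, groundspeed=184.4 kt
Leg 2: track=275.9°, groundspeed=166.3 kt
Leg 3: track=312.6°, groundspeed=157.3 kt
Leg 4: track=197.3°, groundspeed=188.9 kt
Leg 5: track=100.5°, groundspeed=178.4 kt

Leg 1: heading 222.7°; drift -4.7° → track 218.0°, groundspeed 184.4 kt
Leg 2: heading 281.9°; drift -6.0° → track 275.9°, groundspeed 166.3 kt
Leg 3: heading 316.3°; drift -3.7° → track 312.6°, groundspeed 157.3 kt
Leg 4: heading 200.2°; drift -2.9° → track 197.3°, groundspeed 188.9 kt
Leg 5: heading 94.7°; drift +5.8° → track 100.5°, groundspeed 178.4 kt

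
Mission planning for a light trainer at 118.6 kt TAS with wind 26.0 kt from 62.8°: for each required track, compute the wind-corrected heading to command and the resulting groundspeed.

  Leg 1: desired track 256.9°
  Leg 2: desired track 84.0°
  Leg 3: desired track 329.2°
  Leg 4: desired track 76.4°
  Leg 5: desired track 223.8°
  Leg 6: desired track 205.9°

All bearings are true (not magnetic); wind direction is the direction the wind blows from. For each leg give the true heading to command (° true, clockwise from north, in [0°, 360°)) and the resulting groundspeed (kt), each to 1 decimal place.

Leg 1: desired track 256.9°; wind correction +3.1° → command heading 260.0°, groundspeed 143.6 kt
Leg 2: desired track 84.0°; wind correction -4.5° → command heading 79.5°, groundspeed 94.0 kt
Leg 3: desired track 329.2°; wind correction +12.6° → command heading 341.8°, groundspeed 117.4 kt
Leg 4: desired track 76.4°; wind correction -3.0° → command heading 73.4°, groundspeed 93.2 kt
Leg 5: desired track 223.8°; wind correction -4.1° → command heading 219.7°, groundspeed 142.9 kt
Leg 6: desired track 205.9°; wind correction -7.6° → command heading 198.3°, groundspeed 138.4 kt

Leg 1: heading=260.0°, groundspeed=143.6 kt
Leg 2: heading=79.5°, groundspeed=94.0 kt
Leg 3: heading=341.8°, groundspeed=117.4 kt
Leg 4: heading=73.4°, groundspeed=93.2 kt
Leg 5: heading=219.7°, groundspeed=142.9 kt
Leg 6: heading=198.3°, groundspeed=138.4 kt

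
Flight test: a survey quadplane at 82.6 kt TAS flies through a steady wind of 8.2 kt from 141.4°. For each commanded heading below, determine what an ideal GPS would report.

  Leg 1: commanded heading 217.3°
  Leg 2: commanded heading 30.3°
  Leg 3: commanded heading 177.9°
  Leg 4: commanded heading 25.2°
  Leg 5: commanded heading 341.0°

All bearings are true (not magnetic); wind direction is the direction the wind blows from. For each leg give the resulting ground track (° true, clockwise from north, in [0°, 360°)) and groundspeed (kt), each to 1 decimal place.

Leg 1: heading 217.3°; drift +5.6° → track 222.9°, groundspeed 81.0 kt
Leg 2: heading 30.3°; drift -5.1° → track 25.2°, groundspeed 85.9 kt
Leg 3: heading 177.9°; drift +3.7° → track 181.6°, groundspeed 76.2 kt
Leg 4: heading 25.2°; drift -4.9° → track 20.3°, groundspeed 86.5 kt
Leg 5: heading 341.0°; drift -1.7° → track 339.3°, groundspeed 90.4 kt

Leg 1: track=222.9°, groundspeed=81.0 kt
Leg 2: track=25.2°, groundspeed=85.9 kt
Leg 3: track=181.6°, groundspeed=76.2 kt
Leg 4: track=20.3°, groundspeed=86.5 kt
Leg 5: track=339.3°, groundspeed=90.4 kt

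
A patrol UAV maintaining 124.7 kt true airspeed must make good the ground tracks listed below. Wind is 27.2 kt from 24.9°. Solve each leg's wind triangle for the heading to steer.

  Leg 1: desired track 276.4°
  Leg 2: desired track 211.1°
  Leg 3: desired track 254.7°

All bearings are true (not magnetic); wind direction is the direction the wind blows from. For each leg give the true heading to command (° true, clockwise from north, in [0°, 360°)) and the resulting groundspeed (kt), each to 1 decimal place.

Leg 1: heading=288.3°, groundspeed=130.6 kt
Leg 2: heading=212.4°, groundspeed=151.7 kt
Leg 3: heading=264.3°, groundspeed=140.5 kt

Leg 1: desired track 276.4°; wind correction +11.9° → command heading 288.3°, groundspeed 130.6 kt
Leg 2: desired track 211.1°; wind correction +1.3° → command heading 212.4°, groundspeed 151.7 kt
Leg 3: desired track 254.7°; wind correction +9.6° → command heading 264.3°, groundspeed 140.5 kt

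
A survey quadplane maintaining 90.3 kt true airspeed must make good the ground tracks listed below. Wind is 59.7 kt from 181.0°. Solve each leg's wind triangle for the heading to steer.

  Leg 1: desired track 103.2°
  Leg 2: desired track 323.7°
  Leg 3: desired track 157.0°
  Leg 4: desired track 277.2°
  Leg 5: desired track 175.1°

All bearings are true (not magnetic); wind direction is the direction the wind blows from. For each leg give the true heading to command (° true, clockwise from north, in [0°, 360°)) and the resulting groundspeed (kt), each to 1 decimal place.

Leg 1: desired track 103.2°; wind correction +40.3° → command heading 143.5°, groundspeed 56.3 kt
Leg 2: desired track 323.7°; wind correction -23.6° → command heading 300.1°, groundspeed 130.2 kt
Leg 3: desired track 157.0°; wind correction +15.6° → command heading 172.6°, groundspeed 32.4 kt
Leg 4: desired track 277.2°; wind correction -41.1° → command heading 236.1°, groundspeed 74.5 kt
Leg 5: desired track 175.1°; wind correction +3.9° → command heading 179.0°, groundspeed 30.7 kt

Leg 1: heading=143.5°, groundspeed=56.3 kt
Leg 2: heading=300.1°, groundspeed=130.2 kt
Leg 3: heading=172.6°, groundspeed=32.4 kt
Leg 4: heading=236.1°, groundspeed=74.5 kt
Leg 5: heading=179.0°, groundspeed=30.7 kt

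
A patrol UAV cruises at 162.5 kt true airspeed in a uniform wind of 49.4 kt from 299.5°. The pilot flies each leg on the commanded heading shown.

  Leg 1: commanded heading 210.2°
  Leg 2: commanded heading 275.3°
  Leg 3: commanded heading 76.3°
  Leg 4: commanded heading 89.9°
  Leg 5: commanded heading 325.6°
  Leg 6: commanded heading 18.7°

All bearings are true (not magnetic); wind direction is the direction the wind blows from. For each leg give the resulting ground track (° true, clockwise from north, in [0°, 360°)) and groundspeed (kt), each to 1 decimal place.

Leg 1: heading 210.2°; drift -17.0° → track 193.2°, groundspeed 169.3 kt
Leg 2: heading 275.3°; drift -9.8° → track 265.5°, groundspeed 119.2 kt
Leg 3: heading 76.3°; drift +9.7° → track 86.0°, groundspeed 201.4 kt
Leg 4: heading 89.9°; drift +6.8° → track 96.7°, groundspeed 206.9 kt
Leg 5: heading 325.6°; drift +10.4° → track 336.0°, groundspeed 120.1 kt
Leg 6: heading 18.7°; drift +17.6° → track 36.3°, groundspeed 160.7 kt

Leg 1: track=193.2°, groundspeed=169.3 kt
Leg 2: track=265.5°, groundspeed=119.2 kt
Leg 3: track=86.0°, groundspeed=201.4 kt
Leg 4: track=96.7°, groundspeed=206.9 kt
Leg 5: track=336.0°, groundspeed=120.1 kt
Leg 6: track=36.3°, groundspeed=160.7 kt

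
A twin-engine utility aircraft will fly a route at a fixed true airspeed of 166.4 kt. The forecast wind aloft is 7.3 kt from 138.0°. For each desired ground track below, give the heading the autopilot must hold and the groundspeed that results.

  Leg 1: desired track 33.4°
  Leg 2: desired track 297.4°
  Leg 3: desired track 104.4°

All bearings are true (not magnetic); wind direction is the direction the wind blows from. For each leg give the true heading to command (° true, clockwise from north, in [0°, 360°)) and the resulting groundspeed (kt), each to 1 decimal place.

Leg 1: desired track 33.4°; wind correction +2.4° → command heading 35.8°, groundspeed 168.1 kt
Leg 2: desired track 297.4°; wind correction -0.9° → command heading 296.5°, groundspeed 173.2 kt
Leg 3: desired track 104.4°; wind correction +1.4° → command heading 105.8°, groundspeed 160.3 kt

Leg 1: heading=35.8°, groundspeed=168.1 kt
Leg 2: heading=296.5°, groundspeed=173.2 kt
Leg 3: heading=105.8°, groundspeed=160.3 kt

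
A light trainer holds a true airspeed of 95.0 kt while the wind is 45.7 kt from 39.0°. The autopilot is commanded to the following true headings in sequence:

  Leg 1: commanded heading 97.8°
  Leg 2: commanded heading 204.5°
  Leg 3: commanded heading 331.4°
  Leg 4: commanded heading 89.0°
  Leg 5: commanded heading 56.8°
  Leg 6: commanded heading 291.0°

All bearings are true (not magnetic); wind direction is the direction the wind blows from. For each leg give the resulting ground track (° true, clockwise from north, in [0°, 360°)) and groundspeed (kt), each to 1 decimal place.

Leg 1: track=126.5°, groundspeed=81.3 kt
Leg 2: track=209.2°, groundspeed=139.7 kt
Leg 3: track=302.8°, groundspeed=88.3 kt
Leg 4: track=117.1°, groundspeed=74.4 kt
Leg 5: track=72.0°, groundspeed=53.3 kt
Leg 6: track=269.3°, groundspeed=117.5 kt

Leg 1: heading 97.8°; drift +28.7° → track 126.5°, groundspeed 81.3 kt
Leg 2: heading 204.5°; drift +4.7° → track 209.2°, groundspeed 139.7 kt
Leg 3: heading 331.4°; drift -28.6° → track 302.8°, groundspeed 88.3 kt
Leg 4: heading 89.0°; drift +28.1° → track 117.1°, groundspeed 74.4 kt
Leg 5: heading 56.8°; drift +15.2° → track 72.0°, groundspeed 53.3 kt
Leg 6: heading 291.0°; drift -21.7° → track 269.3°, groundspeed 117.5 kt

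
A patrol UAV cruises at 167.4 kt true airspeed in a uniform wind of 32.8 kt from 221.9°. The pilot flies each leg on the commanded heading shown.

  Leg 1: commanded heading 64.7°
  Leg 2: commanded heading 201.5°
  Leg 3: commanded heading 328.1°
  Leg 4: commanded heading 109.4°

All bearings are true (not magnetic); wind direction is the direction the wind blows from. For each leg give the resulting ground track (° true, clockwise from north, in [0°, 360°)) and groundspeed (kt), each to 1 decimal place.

Leg 1: heading 64.7°; drift -3.7° → track 61.0°, groundspeed 198.0 kt
Leg 2: heading 201.5°; drift -4.8° → track 196.7°, groundspeed 137.1 kt
Leg 3: heading 328.1°; drift +10.1° → track 338.2°, groundspeed 179.3 kt
Leg 4: heading 109.4°; drift -9.6° → track 99.8°, groundspeed 182.5 kt

Leg 1: track=61.0°, groundspeed=198.0 kt
Leg 2: track=196.7°, groundspeed=137.1 kt
Leg 3: track=338.2°, groundspeed=179.3 kt
Leg 4: track=99.8°, groundspeed=182.5 kt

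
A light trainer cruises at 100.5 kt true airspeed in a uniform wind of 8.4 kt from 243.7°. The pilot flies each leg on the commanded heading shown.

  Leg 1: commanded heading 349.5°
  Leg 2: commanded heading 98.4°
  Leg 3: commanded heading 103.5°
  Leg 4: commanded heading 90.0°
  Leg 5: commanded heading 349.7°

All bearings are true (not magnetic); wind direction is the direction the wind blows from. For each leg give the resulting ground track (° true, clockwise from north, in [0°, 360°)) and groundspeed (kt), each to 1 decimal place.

Leg 1: track=354.0°, groundspeed=103.1 kt
Leg 2: track=95.9°, groundspeed=107.5 kt
Leg 3: track=100.6°, groundspeed=107.1 kt
Leg 4: track=88.0°, groundspeed=108.1 kt
Leg 5: track=354.2°, groundspeed=103.1 kt

Leg 1: heading 349.5°; drift +4.5° → track 354.0°, groundspeed 103.1 kt
Leg 2: heading 98.4°; drift -2.5° → track 95.9°, groundspeed 107.5 kt
Leg 3: heading 103.5°; drift -2.9° → track 100.6°, groundspeed 107.1 kt
Leg 4: heading 90.0°; drift -2.0° → track 88.0°, groundspeed 108.1 kt
Leg 5: heading 349.7°; drift +4.5° → track 354.2°, groundspeed 103.1 kt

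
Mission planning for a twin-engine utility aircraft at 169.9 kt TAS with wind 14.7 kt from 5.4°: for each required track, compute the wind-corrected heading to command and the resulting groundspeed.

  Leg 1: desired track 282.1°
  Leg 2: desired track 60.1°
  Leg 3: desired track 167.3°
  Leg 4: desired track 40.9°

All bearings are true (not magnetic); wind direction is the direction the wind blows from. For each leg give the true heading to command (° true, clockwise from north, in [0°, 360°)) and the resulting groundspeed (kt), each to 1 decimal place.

Leg 1: heading=287.0°, groundspeed=167.6 kt
Leg 2: heading=56.1°, groundspeed=161.0 kt
Leg 3: heading=165.8°, groundspeed=183.8 kt
Leg 4: heading=38.0°, groundspeed=157.7 kt

Leg 1: desired track 282.1°; wind correction +4.9° → command heading 287.0°, groundspeed 167.6 kt
Leg 2: desired track 60.1°; wind correction -4.0° → command heading 56.1°, groundspeed 161.0 kt
Leg 3: desired track 167.3°; wind correction -1.5° → command heading 165.8°, groundspeed 183.8 kt
Leg 4: desired track 40.9°; wind correction -2.9° → command heading 38.0°, groundspeed 157.7 kt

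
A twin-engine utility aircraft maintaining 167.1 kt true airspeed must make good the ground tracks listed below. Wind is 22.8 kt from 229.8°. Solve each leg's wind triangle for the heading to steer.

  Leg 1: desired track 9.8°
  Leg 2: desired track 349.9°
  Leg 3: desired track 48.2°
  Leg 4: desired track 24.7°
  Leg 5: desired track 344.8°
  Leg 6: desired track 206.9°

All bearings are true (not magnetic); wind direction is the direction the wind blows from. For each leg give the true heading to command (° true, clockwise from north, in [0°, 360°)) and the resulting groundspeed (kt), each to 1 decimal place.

Leg 1: heading=4.8°, groundspeed=183.9 kt
Leg 2: heading=343.1°, groundspeed=177.4 kt
Leg 3: heading=48.0°, groundspeed=189.9 kt
Leg 4: heading=21.4°, groundspeed=187.5 kt
Leg 5: heading=337.7°, groundspeed=175.5 kt
Leg 6: heading=209.9°, groundspeed=145.9 kt

Leg 1: desired track 9.8°; wind correction -5.0° → command heading 4.8°, groundspeed 183.9 kt
Leg 2: desired track 349.9°; wind correction -6.8° → command heading 343.1°, groundspeed 177.4 kt
Leg 3: desired track 48.2°; wind correction -0.2° → command heading 48.0°, groundspeed 189.9 kt
Leg 4: desired track 24.7°; wind correction -3.3° → command heading 21.4°, groundspeed 187.5 kt
Leg 5: desired track 344.8°; wind correction -7.1° → command heading 337.7°, groundspeed 175.5 kt
Leg 6: desired track 206.9°; wind correction +3.0° → command heading 209.9°, groundspeed 145.9 kt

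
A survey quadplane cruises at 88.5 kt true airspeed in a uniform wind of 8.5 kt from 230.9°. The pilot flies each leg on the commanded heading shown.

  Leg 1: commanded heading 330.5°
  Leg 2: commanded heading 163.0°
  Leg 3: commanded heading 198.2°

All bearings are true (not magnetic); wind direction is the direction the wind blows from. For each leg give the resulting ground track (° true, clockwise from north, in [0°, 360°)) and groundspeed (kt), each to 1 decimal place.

Leg 1: track=335.8°, groundspeed=90.3 kt
Leg 2: track=157.7°, groundspeed=85.7 kt
Leg 3: track=195.0°, groundspeed=81.5 kt

Leg 1: heading 330.5°; drift +5.3° → track 335.8°, groundspeed 90.3 kt
Leg 2: heading 163.0°; drift -5.3° → track 157.7°, groundspeed 85.7 kt
Leg 3: heading 198.2°; drift -3.2° → track 195.0°, groundspeed 81.5 kt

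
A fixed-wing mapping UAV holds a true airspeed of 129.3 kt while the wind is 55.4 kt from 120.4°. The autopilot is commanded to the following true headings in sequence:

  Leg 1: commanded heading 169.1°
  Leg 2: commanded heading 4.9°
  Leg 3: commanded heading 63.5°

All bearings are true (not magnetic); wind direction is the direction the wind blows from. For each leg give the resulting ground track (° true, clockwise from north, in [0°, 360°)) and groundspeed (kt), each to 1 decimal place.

Leg 1: heading 169.1°; drift +24.2° → track 193.3°, groundspeed 101.6 kt
Leg 2: heading 4.9°; drift -18.1° → track 346.8°, groundspeed 161.1 kt
Leg 3: heading 63.5°; drift -25.1° → track 38.4°, groundspeed 109.4 kt

Leg 1: track=193.3°, groundspeed=101.6 kt
Leg 2: track=346.8°, groundspeed=161.1 kt
Leg 3: track=38.4°, groundspeed=109.4 kt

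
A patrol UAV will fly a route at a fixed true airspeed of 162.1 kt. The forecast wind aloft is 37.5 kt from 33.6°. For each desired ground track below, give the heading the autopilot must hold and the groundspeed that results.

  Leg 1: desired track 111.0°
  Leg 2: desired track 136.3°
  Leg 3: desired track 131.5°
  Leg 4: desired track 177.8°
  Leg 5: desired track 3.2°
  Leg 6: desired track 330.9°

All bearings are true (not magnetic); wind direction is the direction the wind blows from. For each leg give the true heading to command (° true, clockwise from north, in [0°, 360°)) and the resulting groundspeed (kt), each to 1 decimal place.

Leg 1: heading=98.0°, groundspeed=149.7 kt
Leg 2: heading=123.3°, groundspeed=166.2 kt
Leg 3: heading=118.3°, groundspeed=162.9 kt
Leg 4: heading=170.0°, groundspeed=191.0 kt
Leg 5: heading=9.9°, groundspeed=128.6 kt
Leg 6: heading=342.8°, groundspeed=141.4 kt

Leg 1: desired track 111.0°; wind correction -13.0° → command heading 98.0°, groundspeed 149.7 kt
Leg 2: desired track 136.3°; wind correction -13.0° → command heading 123.3°, groundspeed 166.2 kt
Leg 3: desired track 131.5°; wind correction -13.2° → command heading 118.3°, groundspeed 162.9 kt
Leg 4: desired track 177.8°; wind correction -7.8° → command heading 170.0°, groundspeed 191.0 kt
Leg 5: desired track 3.2°; wind correction +6.7° → command heading 9.9°, groundspeed 128.6 kt
Leg 6: desired track 330.9°; wind correction +11.9° → command heading 342.8°, groundspeed 141.4 kt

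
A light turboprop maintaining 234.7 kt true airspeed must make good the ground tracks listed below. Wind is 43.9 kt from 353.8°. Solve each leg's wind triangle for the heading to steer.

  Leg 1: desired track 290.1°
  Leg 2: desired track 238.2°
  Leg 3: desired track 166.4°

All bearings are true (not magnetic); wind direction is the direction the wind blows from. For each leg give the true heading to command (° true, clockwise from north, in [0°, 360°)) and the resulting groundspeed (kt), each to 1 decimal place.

Leg 1: heading=299.8°, groundspeed=211.9 kt
Leg 2: heading=247.9°, groundspeed=250.3 kt
Leg 3: heading=165.0°, groundspeed=278.2 kt

Leg 1: desired track 290.1°; wind correction +9.7° → command heading 299.8°, groundspeed 211.9 kt
Leg 2: desired track 238.2°; wind correction +9.7° → command heading 247.9°, groundspeed 250.3 kt
Leg 3: desired track 166.4°; wind correction -1.4° → command heading 165.0°, groundspeed 278.2 kt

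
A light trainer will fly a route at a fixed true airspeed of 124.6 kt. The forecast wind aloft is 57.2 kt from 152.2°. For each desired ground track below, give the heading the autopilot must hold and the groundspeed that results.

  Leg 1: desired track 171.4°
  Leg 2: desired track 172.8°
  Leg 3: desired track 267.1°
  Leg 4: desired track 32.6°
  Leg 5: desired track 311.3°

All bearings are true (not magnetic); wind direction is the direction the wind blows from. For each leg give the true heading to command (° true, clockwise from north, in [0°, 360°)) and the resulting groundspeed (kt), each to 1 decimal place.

Leg 1: desired track 171.4°; wind correction -8.7° → command heading 162.7°, groundspeed 69.2 kt
Leg 2: desired track 172.8°; wind correction -9.3° → command heading 163.5°, groundspeed 69.4 kt
Leg 3: desired track 267.1°; wind correction -24.6° → command heading 242.5°, groundspeed 137.4 kt
Leg 4: desired track 32.6°; wind correction +23.5° → command heading 56.1°, groundspeed 142.5 kt
Leg 5: desired track 311.3°; wind correction -9.4° → command heading 301.9°, groundspeed 176.4 kt

Leg 1: heading=162.7°, groundspeed=69.2 kt
Leg 2: heading=163.5°, groundspeed=69.4 kt
Leg 3: heading=242.5°, groundspeed=137.4 kt
Leg 4: heading=56.1°, groundspeed=142.5 kt
Leg 5: heading=301.9°, groundspeed=176.4 kt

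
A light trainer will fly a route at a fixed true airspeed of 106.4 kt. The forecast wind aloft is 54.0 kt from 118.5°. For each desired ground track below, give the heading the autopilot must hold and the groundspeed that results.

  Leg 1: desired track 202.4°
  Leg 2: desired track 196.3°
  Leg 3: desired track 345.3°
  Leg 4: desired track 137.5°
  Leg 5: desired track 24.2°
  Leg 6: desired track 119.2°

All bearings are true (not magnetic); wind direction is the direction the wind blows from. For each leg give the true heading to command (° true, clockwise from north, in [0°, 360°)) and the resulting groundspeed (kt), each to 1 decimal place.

Leg 1: desired track 202.4°; wind correction -30.3° → command heading 172.1°, groundspeed 86.1 kt
Leg 2: desired track 196.3°; wind correction -29.7° → command heading 166.6°, groundspeed 81.0 kt
Leg 3: desired track 345.3°; wind correction +21.7° → command heading 7.0°, groundspeed 135.8 kt
Leg 4: desired track 137.5°; wind correction -9.5° → command heading 128.0°, groundspeed 53.9 kt
Leg 5: desired track 24.2°; wind correction +30.4° → command heading 54.6°, groundspeed 95.8 kt
Leg 6: desired track 119.2°; wind correction -0.4° → command heading 118.8°, groundspeed 52.4 kt

Leg 1: heading=172.1°, groundspeed=86.1 kt
Leg 2: heading=166.6°, groundspeed=81.0 kt
Leg 3: heading=7.0°, groundspeed=135.8 kt
Leg 4: heading=128.0°, groundspeed=53.9 kt
Leg 5: heading=54.6°, groundspeed=95.8 kt
Leg 6: heading=118.8°, groundspeed=52.4 kt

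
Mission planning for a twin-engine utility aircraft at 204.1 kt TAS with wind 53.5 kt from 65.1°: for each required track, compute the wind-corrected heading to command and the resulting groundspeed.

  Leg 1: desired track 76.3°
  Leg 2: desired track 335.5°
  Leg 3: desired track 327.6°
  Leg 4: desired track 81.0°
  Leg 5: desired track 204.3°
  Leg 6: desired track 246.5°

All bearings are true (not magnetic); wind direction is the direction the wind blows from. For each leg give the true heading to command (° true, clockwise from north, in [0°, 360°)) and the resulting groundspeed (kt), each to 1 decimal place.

Leg 1: desired track 76.3°; wind correction -2.9° → command heading 73.4°, groundspeed 151.4 kt
Leg 2: desired track 335.5°; wind correction +15.2° → command heading 350.7°, groundspeed 196.6 kt
Leg 3: desired track 327.6°; wind correction +15.1° → command heading 342.7°, groundspeed 204.1 kt
Leg 4: desired track 81.0°; wind correction -4.1° → command heading 76.9°, groundspeed 152.1 kt
Leg 5: desired track 204.3°; wind correction -9.9° → command heading 194.4°, groundspeed 241.6 kt
Leg 6: desired track 246.5°; wind correction +0.4° → command heading 246.9°, groundspeed 257.6 kt

Leg 1: heading=73.4°, groundspeed=151.4 kt
Leg 2: heading=350.7°, groundspeed=196.6 kt
Leg 3: heading=342.7°, groundspeed=204.1 kt
Leg 4: heading=76.9°, groundspeed=152.1 kt
Leg 5: heading=194.4°, groundspeed=241.6 kt
Leg 6: heading=246.9°, groundspeed=257.6 kt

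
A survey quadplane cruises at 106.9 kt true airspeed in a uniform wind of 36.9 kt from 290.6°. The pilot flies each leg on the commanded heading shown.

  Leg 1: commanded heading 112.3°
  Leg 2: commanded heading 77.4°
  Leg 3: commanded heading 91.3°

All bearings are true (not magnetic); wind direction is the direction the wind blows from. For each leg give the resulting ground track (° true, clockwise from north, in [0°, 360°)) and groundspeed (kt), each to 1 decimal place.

Leg 1: track=111.9°, groundspeed=143.8 kt
Leg 2: track=85.7°, groundspeed=139.3 kt
Leg 3: track=96.2°, groundspeed=142.3 kt

Leg 1: heading 112.3°; drift -0.4° → track 111.9°, groundspeed 143.8 kt
Leg 2: heading 77.4°; drift +8.3° → track 85.7°, groundspeed 139.3 kt
Leg 3: heading 91.3°; drift +4.9° → track 96.2°, groundspeed 142.3 kt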